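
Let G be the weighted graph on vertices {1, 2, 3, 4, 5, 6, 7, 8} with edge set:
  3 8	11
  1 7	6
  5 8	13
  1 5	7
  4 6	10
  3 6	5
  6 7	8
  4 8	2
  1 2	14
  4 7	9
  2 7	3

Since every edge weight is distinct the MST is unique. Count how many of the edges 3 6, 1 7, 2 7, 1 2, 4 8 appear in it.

4

Sort edges by weight, then run Kruskal:
4 8 (2): add — endpoints in different components.
2 7 (3): add — endpoints in different components.
3 6 (5): add — endpoints in different components.
1 7 (6): add — endpoints in different components.
1 5 (7): add — endpoints in different components.
6 7 (8): add — endpoints in different components.
4 7 (9): add — endpoints in different components.
MST edge set: {4 8, 2 7, 3 6, 1 7, 1 5, 6 7, 4 7}.
Of the listed edges, {3 6, 1 7, 2 7, 4 8} are in the MST → 4.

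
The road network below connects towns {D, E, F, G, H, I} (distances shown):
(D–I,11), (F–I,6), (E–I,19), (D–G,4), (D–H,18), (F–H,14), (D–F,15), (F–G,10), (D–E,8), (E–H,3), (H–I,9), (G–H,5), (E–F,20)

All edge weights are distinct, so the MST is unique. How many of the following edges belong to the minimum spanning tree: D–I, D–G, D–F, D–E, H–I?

2

Kruskal's algorithm — process edges by increasing weight (ties by edge label):
E–H (3): add — endpoints in different components.
D–G (4): add — endpoints in different components.
G–H (5): add — endpoints in different components.
F–I (6): add — endpoints in different components.
D–E (8): skip — D and E already connected.
H–I (9): add — endpoints in different components.
MST edge set: {E–H, D–G, G–H, F–I, H–I}.
Of the listed edges, {D–G, H–I} are in the MST → 2.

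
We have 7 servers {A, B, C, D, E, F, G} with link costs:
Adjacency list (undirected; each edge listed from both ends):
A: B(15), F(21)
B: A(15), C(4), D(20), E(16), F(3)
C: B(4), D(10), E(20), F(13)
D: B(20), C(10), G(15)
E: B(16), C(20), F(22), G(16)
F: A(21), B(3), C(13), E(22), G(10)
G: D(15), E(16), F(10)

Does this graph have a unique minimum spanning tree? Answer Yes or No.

Sort edges by weight, then run Kruskal:
B—F (3): add. Components now {A} {B,F} {C} {D} {E} {G}
B—C (4): add. Components now {A} {B,C,F} {D} {E} {G}
C—D (10): add. Components now {A} {B,C,D,F} {E} {G}
F—G (10): add. Components now {A} {B,C,D,F,G} {E}
C—F (13): skip — C and F already connected.
A—B (15): add. Components now {A,B,C,D,F,G} {E}
D—G (15): skip — D and G already connected.
B—E (16): add. Components now {A,B,C,D,E,F,G}
Non-tree edge E—G has weight 16, equal to the heaviest edge on its tree cycle — swapping gives another MST of the same weight. Not unique.

No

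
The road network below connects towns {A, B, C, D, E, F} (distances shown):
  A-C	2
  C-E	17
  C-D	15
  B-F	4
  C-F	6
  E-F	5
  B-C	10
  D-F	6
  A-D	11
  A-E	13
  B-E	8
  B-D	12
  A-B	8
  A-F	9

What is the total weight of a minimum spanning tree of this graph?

23

Sort edges by weight, then run Kruskal:
A-C (2): add. Components now {A,C} {B} {D} {E} {F}
B-F (4): add. Components now {A,C} {B,F} {D} {E}
E-F (5): add. Components now {A,C} {B,E,F} {D}
C-F (6): add. Components now {A,B,C,E,F} {D}
D-F (6): add. Components now {A,B,C,D,E,F}
MST edges: A-C, B-F, E-F, C-F, D-F; total weight 2+4+5+6+6 = 23.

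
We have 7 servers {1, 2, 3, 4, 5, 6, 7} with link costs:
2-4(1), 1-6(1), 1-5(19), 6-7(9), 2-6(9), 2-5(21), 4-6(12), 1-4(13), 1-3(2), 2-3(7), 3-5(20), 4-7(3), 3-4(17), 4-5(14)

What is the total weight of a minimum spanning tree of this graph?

28

Sort edges by weight, then run Kruskal:
1-6 (1): add — endpoints in different components.
2-4 (1): add — endpoints in different components.
1-3 (2): add — endpoints in different components.
4-7 (3): add — endpoints in different components.
2-3 (7): add — endpoints in different components.
2-6 (9): skip — 2 and 6 already connected.
6-7 (9): skip — 6 and 7 already connected.
4-6 (12): skip — 4 and 6 already connected.
1-4 (13): skip — 1 and 4 already connected.
4-5 (14): add — endpoints in different components.
MST edges: 1-6, 2-4, 1-3, 4-7, 2-3, 4-5; total weight 1+1+2+3+7+14 = 28.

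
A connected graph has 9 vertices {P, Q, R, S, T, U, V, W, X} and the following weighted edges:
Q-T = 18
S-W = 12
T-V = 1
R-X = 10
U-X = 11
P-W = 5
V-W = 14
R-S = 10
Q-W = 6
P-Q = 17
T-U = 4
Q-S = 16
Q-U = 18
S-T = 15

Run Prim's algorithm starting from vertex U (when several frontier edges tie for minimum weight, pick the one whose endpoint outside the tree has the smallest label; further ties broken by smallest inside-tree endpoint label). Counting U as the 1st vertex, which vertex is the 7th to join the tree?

W

Prim's algorithm from U:
Step 1: cheapest edge leaving the tree is T-U (4); add T.
Step 2: cheapest edge leaving the tree is T-V (1); add V.
Step 3: cheapest edge leaving the tree is U-X (11); add X.
Step 4: cheapest edge leaving the tree is R-X (10); add R.
Step 5: cheapest edge leaving the tree is R-S (10); add S.
Step 6: cheapest edge leaving the tree is S-W (12); add W.
Step 7: cheapest edge leaving the tree is P-W (5); add P.
Step 8: cheapest edge leaving the tree is Q-W (6); add Q.
Vertex order: U, T, V, X, R, S, W, P, Q. The 7th vertex is W.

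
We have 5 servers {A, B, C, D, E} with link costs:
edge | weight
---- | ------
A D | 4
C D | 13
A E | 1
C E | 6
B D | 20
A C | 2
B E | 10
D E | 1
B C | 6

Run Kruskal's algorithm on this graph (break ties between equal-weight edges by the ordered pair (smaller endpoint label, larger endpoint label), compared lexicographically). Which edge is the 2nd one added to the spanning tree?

Kruskal: consider edges lightest-first.
A E (1): add. Components now {A,E} {B} {C} {D}
D E (1): add. Components now {A,D,E} {B} {C}
A C (2): add. Components now {A,C,D,E} {B}
A D (4): skip — A and D already connected.
B C (6): add. Components now {A,B,C,D,E}
The 2nd edge added is D E.

D-E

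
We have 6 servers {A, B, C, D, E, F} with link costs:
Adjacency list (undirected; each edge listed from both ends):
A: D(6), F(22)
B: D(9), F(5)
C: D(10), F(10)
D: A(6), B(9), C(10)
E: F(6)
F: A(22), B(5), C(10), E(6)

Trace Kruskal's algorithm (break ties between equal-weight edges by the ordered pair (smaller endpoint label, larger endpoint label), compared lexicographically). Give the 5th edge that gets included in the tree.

C-D

Kruskal's algorithm — process edges by increasing weight (ties by edge label):
B F (5): add — endpoints in different components.
A D (6): add — endpoints in different components.
E F (6): add — endpoints in different components.
B D (9): add — endpoints in different components.
C D (10): add — endpoints in different components.
The 5th edge added is C D.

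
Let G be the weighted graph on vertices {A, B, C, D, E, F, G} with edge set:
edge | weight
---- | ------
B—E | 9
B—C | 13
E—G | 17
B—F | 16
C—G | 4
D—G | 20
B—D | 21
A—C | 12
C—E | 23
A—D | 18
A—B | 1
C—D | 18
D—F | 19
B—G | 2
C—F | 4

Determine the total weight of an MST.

Kruskal: consider edges lightest-first.
A—B (1): add — endpoints in different components.
B—G (2): add — endpoints in different components.
C—F (4): add — endpoints in different components.
C—G (4): add — endpoints in different components.
B—E (9): add — endpoints in different components.
A—C (12): skip — A and C already connected.
B—C (13): skip — B and C already connected.
B—F (16): skip — B and F already connected.
E—G (17): skip — E and G already connected.
A—D (18): add — endpoints in different components.
MST edges: A—B, B—G, C—F, C—G, B—E, A—D; total weight 1+2+4+4+9+18 = 38.

38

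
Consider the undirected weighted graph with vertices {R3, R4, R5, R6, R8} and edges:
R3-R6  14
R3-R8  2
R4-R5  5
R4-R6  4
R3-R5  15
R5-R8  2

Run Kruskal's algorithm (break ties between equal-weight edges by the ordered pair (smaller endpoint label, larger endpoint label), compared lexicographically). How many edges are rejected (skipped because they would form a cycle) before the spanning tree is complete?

Sort edges by weight, then run Kruskal:
R3-R8 (2): add — endpoints in different components.
R5-R8 (2): add — endpoints in different components.
R4-R6 (4): add — endpoints in different components.
R4-R5 (5): add — endpoints in different components.
Edges rejected before the tree was complete: 0.

0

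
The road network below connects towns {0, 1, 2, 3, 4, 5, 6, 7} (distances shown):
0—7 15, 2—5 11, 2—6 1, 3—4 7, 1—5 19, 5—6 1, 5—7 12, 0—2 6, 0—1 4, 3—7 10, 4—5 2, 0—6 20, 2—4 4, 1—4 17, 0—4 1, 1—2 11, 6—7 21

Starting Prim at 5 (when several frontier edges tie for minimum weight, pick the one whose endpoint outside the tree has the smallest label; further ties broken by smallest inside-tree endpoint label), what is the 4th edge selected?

Prim, starting at 5.
Step 1: cheapest edge leaving the tree is 5—6 (1); add 6.
Step 2: cheapest edge leaving the tree is 2—6 (1); add 2.
Step 3: cheapest edge leaving the tree is 4—5 (2); add 4.
Step 4: cheapest edge leaving the tree is 0—4 (1); add 0.
Step 5: cheapest edge leaving the tree is 0—1 (4); add 1.
Step 6: cheapest edge leaving the tree is 3—4 (7); add 3.
Step 7: cheapest edge leaving the tree is 3—7 (10); add 7.
The 4th edge added is 0—4.

0-4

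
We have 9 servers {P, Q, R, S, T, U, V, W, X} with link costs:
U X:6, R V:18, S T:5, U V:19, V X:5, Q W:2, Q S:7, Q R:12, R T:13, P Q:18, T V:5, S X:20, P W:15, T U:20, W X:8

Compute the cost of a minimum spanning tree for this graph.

Prim, starting at W.
Step 1: cheapest edge leaving the tree is Q W (2); add Q.
Step 2: cheapest edge leaving the tree is Q S (7); add S.
Step 3: cheapest edge leaving the tree is S T (5); add T.
Step 4: cheapest edge leaving the tree is T V (5); add V.
Step 5: cheapest edge leaving the tree is V X (5); add X.
Step 6: cheapest edge leaving the tree is U X (6); add U.
Step 7: cheapest edge leaving the tree is Q R (12); add R.
Step 8: cheapest edge leaving the tree is P W (15); add P.
MST edges: Q W, Q S, S T, T V, V X, U X, Q R, P W; total weight 2+7+5+5+5+6+12+15 = 57.

57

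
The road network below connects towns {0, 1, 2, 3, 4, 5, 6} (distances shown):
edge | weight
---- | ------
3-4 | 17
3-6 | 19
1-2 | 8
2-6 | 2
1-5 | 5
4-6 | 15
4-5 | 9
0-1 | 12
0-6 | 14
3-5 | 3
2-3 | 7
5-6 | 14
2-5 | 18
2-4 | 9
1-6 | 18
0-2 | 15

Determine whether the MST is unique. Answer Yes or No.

Sort edges by weight, then run Kruskal:
2-6 (2): add. Components now {0} {1} {2,6} {3} {4} {5}
3-5 (3): add. Components now {0} {1} {2,6} {3,5} {4}
1-5 (5): add. Components now {0} {1,3,5} {2,6} {4}
2-3 (7): add. Components now {0} {1,2,3,5,6} {4}
1-2 (8): skip — 1 and 2 already connected.
2-4 (9): add. Components now {0} {1,2,3,4,5,6}
4-5 (9): skip — 4 and 5 already connected.
0-1 (12): add. Components now {0,1,2,3,4,5,6}
Non-tree edge 4-5 has weight 9, equal to the heaviest edge on its tree cycle — swapping gives another MST of the same weight. Not unique.

No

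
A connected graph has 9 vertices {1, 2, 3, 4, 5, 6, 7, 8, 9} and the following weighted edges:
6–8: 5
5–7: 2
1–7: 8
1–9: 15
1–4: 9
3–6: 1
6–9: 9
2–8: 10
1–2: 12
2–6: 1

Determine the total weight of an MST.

47

Prim, starting at 1.
Step 1: cheapest edge leaving the tree is 1–7 (8); add 7.
Step 2: cheapest edge leaving the tree is 5–7 (2); add 5.
Step 3: cheapest edge leaving the tree is 1–4 (9); add 4.
Step 4: cheapest edge leaving the tree is 1–2 (12); add 2.
Step 5: cheapest edge leaving the tree is 2–6 (1); add 6.
Step 6: cheapest edge leaving the tree is 3–6 (1); add 3.
Step 7: cheapest edge leaving the tree is 6–8 (5); add 8.
Step 8: cheapest edge leaving the tree is 6–9 (9); add 9.
MST edges: 1–7, 5–7, 1–4, 1–2, 2–6, 3–6, 6–8, 6–9; total weight 8+2+9+12+1+1+5+9 = 47.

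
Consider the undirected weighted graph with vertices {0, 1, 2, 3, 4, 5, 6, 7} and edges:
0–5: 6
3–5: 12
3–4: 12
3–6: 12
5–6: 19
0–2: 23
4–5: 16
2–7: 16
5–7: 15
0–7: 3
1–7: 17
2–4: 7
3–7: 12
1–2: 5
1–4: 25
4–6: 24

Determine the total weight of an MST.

Kruskal's algorithm — process edges by increasing weight (ties by edge label):
0–7 (3): add — endpoints in different components.
1–2 (5): add — endpoints in different components.
0–5 (6): add — endpoints in different components.
2–4 (7): add — endpoints in different components.
3–4 (12): add — endpoints in different components.
3–5 (12): add — endpoints in different components.
3–6 (12): add — endpoints in different components.
MST edges: 0–7, 1–2, 0–5, 2–4, 3–4, 3–5, 3–6; total weight 3+5+6+7+12+12+12 = 57.

57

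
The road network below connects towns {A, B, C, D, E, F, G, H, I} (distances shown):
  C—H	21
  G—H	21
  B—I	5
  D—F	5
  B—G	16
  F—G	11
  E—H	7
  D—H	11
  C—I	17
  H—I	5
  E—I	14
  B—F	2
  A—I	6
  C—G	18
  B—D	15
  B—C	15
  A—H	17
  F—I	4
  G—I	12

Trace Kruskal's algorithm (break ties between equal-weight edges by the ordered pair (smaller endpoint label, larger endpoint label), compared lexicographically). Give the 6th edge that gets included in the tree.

Kruskal: consider edges lightest-first.
B—F (2): add — endpoints in different components.
F—I (4): add — endpoints in different components.
B—I (5): skip — B and I already connected.
D—F (5): add — endpoints in different components.
H—I (5): add — endpoints in different components.
A—I (6): add — endpoints in different components.
E—H (7): add — endpoints in different components.
D—H (11): skip — D and H already connected.
F—G (11): add — endpoints in different components.
G—I (12): skip — G and I already connected.
E—I (14): skip — E and I already connected.
B—C (15): add — endpoints in different components.
The 6th edge added is E—H.

E-H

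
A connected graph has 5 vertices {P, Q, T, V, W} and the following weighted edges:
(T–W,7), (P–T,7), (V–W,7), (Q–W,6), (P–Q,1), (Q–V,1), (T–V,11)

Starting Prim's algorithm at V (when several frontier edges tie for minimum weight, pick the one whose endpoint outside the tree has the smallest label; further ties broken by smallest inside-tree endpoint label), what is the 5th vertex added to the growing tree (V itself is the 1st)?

T

Prim's algorithm from V:
Step 1: cheapest edge leaving the tree is Q–V (1); add Q.
Step 2: cheapest edge leaving the tree is P–Q (1); add P.
Step 3: cheapest edge leaving the tree is Q–W (6); add W.
Step 4: cheapest edge leaving the tree is P–T (7); add T.
Vertex order: V, Q, P, W, T. The 5th vertex is T.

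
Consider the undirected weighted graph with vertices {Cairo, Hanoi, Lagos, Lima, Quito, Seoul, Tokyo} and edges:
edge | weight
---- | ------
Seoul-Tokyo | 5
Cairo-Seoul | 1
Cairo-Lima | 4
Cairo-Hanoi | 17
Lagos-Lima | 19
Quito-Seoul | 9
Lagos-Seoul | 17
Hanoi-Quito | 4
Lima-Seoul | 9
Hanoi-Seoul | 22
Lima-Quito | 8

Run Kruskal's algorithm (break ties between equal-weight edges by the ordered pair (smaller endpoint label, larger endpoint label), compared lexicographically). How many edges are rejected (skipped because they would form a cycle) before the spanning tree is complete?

Kruskal's algorithm — process edges by increasing weight (ties by edge label):
Cairo-Seoul (1): add — endpoints in different components.
Cairo-Lima (4): add — endpoints in different components.
Hanoi-Quito (4): add — endpoints in different components.
Seoul-Tokyo (5): add — endpoints in different components.
Lima-Quito (8): add — endpoints in different components.
Lima-Seoul (9): skip — Lima and Seoul already connected.
Quito-Seoul (9): skip — Quito and Seoul already connected.
Cairo-Hanoi (17): skip — Cairo and Hanoi already connected.
Lagos-Seoul (17): add — endpoints in different components.
Edges rejected before the tree was complete: 3.

3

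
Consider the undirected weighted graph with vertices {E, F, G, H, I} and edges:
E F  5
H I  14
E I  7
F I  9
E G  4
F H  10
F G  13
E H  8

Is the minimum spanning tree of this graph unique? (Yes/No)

Sort edges by weight, then run Kruskal:
E G (4): add. Components now {E,G} {F} {H} {I}
E F (5): add. Components now {E,F,G} {H} {I}
E I (7): add. Components now {E,F,G,I} {H}
E H (8): add. Components now {E,F,G,H,I}
Every non-tree edge has weight strictly greater than the heaviest edge on the tree path between its endpoints, so the MST is unique.

Yes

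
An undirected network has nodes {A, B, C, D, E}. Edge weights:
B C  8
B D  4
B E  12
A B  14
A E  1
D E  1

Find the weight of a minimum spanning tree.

Kruskal: consider edges lightest-first.
A E (1): add — endpoints in different components.
D E (1): add — endpoints in different components.
B D (4): add — endpoints in different components.
B C (8): add — endpoints in different components.
MST edges: A E, D E, B D, B C; total weight 1+1+4+8 = 14.

14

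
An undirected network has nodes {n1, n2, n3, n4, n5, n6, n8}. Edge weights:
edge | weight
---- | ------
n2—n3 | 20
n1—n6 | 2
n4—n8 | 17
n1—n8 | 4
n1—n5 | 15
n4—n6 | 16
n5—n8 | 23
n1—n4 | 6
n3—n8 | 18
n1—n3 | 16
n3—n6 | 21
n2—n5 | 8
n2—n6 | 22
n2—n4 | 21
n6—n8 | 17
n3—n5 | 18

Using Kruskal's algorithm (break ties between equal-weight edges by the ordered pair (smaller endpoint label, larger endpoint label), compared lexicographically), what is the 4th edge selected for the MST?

n2-n5

Sort edges by weight, then run Kruskal:
n1—n6 (2): add — endpoints in different components.
n1—n8 (4): add — endpoints in different components.
n1—n4 (6): add — endpoints in different components.
n2—n5 (8): add — endpoints in different components.
n1—n5 (15): add — endpoints in different components.
n1—n3 (16): add — endpoints in different components.
The 4th edge added is n2—n5.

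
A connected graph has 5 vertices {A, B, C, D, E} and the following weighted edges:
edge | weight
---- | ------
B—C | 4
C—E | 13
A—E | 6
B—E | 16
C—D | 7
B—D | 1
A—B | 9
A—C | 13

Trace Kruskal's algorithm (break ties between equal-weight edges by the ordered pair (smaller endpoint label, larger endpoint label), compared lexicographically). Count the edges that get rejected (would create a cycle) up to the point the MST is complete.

1

Kruskal: consider edges lightest-first.
B—D (1): add — endpoints in different components.
B—C (4): add — endpoints in different components.
A—E (6): add — endpoints in different components.
C—D (7): skip — C and D already connected.
A—B (9): add — endpoints in different components.
Edges rejected before the tree was complete: 1.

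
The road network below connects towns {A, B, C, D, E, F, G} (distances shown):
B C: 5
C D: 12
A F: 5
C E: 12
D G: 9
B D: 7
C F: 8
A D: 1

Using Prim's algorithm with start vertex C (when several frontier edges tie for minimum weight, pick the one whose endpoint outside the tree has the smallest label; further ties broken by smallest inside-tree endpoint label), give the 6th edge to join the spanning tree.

C-E

Prim, starting at C.
Step 1: frontier [B C 5, C F 8, C D 12, C E 12] → take B C (5); add B.
Step 2: frontier [B D 7, C F 8, C D 12, C E 12] → take B D (7); add D.
Step 3: frontier [C F 8, C E 12, A D 1, D G 9] → take A D (1); add A.
Step 4: frontier [A F 5, C F 8, C E 12, D G 9] → take A F (5); add F.
Step 5: frontier [C E 12, D G 9] → take D G (9); add G.
Step 6: frontier [C E 12] → take C E (12); add E.
The 6th edge added is C E.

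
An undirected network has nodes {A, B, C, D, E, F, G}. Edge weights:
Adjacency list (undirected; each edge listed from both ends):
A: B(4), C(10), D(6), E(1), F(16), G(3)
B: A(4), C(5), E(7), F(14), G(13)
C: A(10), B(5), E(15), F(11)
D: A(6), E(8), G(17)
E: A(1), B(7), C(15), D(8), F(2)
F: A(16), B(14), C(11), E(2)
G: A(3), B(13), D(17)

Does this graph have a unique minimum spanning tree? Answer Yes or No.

Yes

Kruskal: consider edges lightest-first.
A-E (1): add — endpoints in different components.
E-F (2): add — endpoints in different components.
A-G (3): add — endpoints in different components.
A-B (4): add — endpoints in different components.
B-C (5): add — endpoints in different components.
A-D (6): add — endpoints in different components.
Every non-tree edge has weight strictly greater than the heaviest edge on the tree path between its endpoints, so the MST is unique.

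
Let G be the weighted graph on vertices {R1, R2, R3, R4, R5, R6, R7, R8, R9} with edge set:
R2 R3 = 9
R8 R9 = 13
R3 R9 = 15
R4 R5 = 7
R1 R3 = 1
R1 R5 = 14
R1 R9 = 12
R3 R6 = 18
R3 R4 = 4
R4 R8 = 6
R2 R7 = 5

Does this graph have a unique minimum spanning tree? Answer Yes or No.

Yes

Sort edges by weight, then run Kruskal:
R1 R3 (1): add — endpoints in different components.
R3 R4 (4): add — endpoints in different components.
R2 R7 (5): add — endpoints in different components.
R4 R8 (6): add — endpoints in different components.
R4 R5 (7): add — endpoints in different components.
R2 R3 (9): add — endpoints in different components.
R1 R9 (12): add — endpoints in different components.
R8 R9 (13): skip — R9 and R8 already connected.
R1 R5 (14): skip — R1 and R5 already connected.
R3 R9 (15): skip — R9 and R3 already connected.
R3 R6 (18): add — endpoints in different components.
Every non-tree edge has weight strictly greater than the heaviest edge on the tree path between its endpoints, so the MST is unique.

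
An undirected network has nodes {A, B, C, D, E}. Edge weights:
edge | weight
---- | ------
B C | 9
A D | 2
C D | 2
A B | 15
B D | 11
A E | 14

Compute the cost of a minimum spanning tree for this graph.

Prim, starting at B.
Step 1: cheapest edge leaving the tree is B C (9); add C.
Step 2: cheapest edge leaving the tree is C D (2); add D.
Step 3: cheapest edge leaving the tree is A D (2); add A.
Step 4: cheapest edge leaving the tree is A E (14); add E.
MST edges: B C, C D, A D, A E; total weight 9+2+2+14 = 27.

27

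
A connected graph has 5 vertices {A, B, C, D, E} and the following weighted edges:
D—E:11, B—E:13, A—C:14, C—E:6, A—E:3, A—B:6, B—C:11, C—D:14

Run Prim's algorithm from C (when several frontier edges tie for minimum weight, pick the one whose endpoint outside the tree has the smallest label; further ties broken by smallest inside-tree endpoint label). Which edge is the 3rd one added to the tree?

Grow the tree from C using Prim:
Step 1: cheapest edge leaving the tree is C—E (6); add E.
Step 2: cheapest edge leaving the tree is A—E (3); add A.
Step 3: cheapest edge leaving the tree is A—B (6); add B.
Step 4: cheapest edge leaving the tree is D—E (11); add D.
The 3rd edge added is A—B.

A-B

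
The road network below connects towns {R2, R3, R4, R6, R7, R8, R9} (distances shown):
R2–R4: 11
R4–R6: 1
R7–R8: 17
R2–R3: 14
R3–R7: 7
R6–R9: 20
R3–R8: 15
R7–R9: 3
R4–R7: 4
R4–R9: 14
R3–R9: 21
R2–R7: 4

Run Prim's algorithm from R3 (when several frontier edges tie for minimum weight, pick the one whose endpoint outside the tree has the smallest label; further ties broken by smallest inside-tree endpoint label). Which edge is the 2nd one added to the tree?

Prim's algorithm from R3:
Step 1: frontier [R3–R7 7, R2–R3 14, R3–R8 15, R3–R9 21] → take R3–R7 (7); add R7.
Step 2: frontier [R2–R3 14, R3–R8 15, R3–R9 21, R7–R9 3, R2–R7 4, R4–R7 4, R7–R8 17] → take R7–R9 (3); add R9.
Step 3: frontier [R2–R3 14, R3–R8 15, R2–R7 4, R4–R7 4, R7–R8 17, R4–R9 14, R6–R9 20] → take R2–R7 (4); add R2.
Step 4: frontier [R2–R4 11, R3–R8 15, R4–R7 4, R7–R8 17, R4–R9 14, R6–R9 20] → take R4–R7 (4); add R4.
Step 5: frontier [R3–R8 15, R4–R6 1, R7–R8 17, R6–R9 20] → take R4–R6 (1); add R6.
Step 6: frontier [R3–R8 15, R7–R8 17] → take R3–R8 (15); add R8.
The 2nd edge added is R7–R9.

R7-R9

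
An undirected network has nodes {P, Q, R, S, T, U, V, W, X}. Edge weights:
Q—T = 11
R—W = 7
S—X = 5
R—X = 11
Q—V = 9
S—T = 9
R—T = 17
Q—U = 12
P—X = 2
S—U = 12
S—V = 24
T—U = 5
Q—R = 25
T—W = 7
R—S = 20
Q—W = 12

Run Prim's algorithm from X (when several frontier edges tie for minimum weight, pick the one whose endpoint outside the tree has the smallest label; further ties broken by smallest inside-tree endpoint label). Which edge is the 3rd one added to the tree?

Grow the tree from X using Prim:
Step 1: cheapest edge leaving the tree is P—X (2); add P.
Step 2: cheapest edge leaving the tree is S—X (5); add S.
Step 3: cheapest edge leaving the tree is S—T (9); add T.
Step 4: cheapest edge leaving the tree is T—U (5); add U.
Step 5: cheapest edge leaving the tree is T—W (7); add W.
Step 6: cheapest edge leaving the tree is R—W (7); add R.
Step 7: cheapest edge leaving the tree is Q—T (11); add Q.
Step 8: cheapest edge leaving the tree is Q—V (9); add V.
The 3rd edge added is S—T.

S-T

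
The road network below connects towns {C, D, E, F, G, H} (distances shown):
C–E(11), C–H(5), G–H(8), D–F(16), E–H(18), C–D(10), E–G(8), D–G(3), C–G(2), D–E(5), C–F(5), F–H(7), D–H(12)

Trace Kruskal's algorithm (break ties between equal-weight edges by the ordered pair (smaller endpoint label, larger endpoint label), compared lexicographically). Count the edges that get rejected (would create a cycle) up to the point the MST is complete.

Sort edges by weight, then run Kruskal:
C–G (2): add — endpoints in different components.
D–G (3): add — endpoints in different components.
C–F (5): add — endpoints in different components.
C–H (5): add — endpoints in different components.
D–E (5): add — endpoints in different components.
Edges rejected before the tree was complete: 0.

0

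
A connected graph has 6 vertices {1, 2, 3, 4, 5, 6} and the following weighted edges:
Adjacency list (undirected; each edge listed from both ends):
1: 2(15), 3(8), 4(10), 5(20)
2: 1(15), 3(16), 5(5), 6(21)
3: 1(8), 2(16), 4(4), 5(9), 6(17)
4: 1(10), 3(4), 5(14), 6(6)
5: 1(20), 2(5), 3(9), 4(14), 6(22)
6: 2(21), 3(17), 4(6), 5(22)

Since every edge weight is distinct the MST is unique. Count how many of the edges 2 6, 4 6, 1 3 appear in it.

Kruskal's algorithm — process edges by increasing weight (ties by edge label):
3 4 (4): add. Components now {1} {2} {3,4} {5} {6}
2 5 (5): add. Components now {1} {2,5} {3,4} {6}
4 6 (6): add. Components now {1} {2,5} {3,4,6}
1 3 (8): add. Components now {1,3,4,6} {2,5}
3 5 (9): add. Components now {1,2,3,4,5,6}
MST edge set: {3 4, 2 5, 4 6, 1 3, 3 5}.
Of the listed edges, {4 6, 1 3} are in the MST → 2.

2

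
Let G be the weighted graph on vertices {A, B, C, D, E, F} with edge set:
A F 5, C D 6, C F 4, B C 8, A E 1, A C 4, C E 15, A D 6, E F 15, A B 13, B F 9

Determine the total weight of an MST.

23

Grow the tree from D using Prim:
Step 1: cheapest edge leaving the tree is A D (6); add A.
Step 2: cheapest edge leaving the tree is A E (1); add E.
Step 3: cheapest edge leaving the tree is A C (4); add C.
Step 4: cheapest edge leaving the tree is C F (4); add F.
Step 5: cheapest edge leaving the tree is B C (8); add B.
MST edges: A D, A E, A C, C F, B C; total weight 6+1+4+4+8 = 23.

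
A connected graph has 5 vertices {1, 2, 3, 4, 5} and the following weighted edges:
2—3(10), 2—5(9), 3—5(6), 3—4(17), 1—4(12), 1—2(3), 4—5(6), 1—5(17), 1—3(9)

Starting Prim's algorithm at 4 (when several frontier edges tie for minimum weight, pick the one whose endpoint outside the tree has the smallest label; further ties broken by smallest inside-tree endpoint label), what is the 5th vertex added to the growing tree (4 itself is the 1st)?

2

Prim, starting at 4.
Step 1: frontier [4—5 6, 1—4 12, 3—4 17] → take 4—5 (6); add 5.
Step 2: frontier [1—4 12, 3—4 17, 3—5 6, 2—5 9, 1—5 17] → take 3—5 (6); add 3.
Step 3: frontier [1—3 9, 2—3 10, 1—4 12, 2—5 9, 1—5 17] → take 1—3 (9); add 1.
Step 4: frontier [1—2 3, 2—3 10, 2—5 9] → take 1—2 (3); add 2.
Vertex order: 4, 5, 3, 1, 2. The 5th vertex is 2.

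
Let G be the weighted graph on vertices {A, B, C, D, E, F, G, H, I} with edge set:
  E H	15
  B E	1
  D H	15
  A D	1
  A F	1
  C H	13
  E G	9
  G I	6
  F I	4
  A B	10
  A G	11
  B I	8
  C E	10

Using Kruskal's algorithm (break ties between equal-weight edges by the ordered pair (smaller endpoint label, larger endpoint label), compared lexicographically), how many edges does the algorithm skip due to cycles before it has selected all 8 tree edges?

3

Kruskal's algorithm — process edges by increasing weight (ties by edge label):
A D (1): add — endpoints in different components.
A F (1): add — endpoints in different components.
B E (1): add — endpoints in different components.
F I (4): add — endpoints in different components.
G I (6): add — endpoints in different components.
B I (8): add — endpoints in different components.
E G (9): skip — E and G already connected.
A B (10): skip — A and B already connected.
C E (10): add — endpoints in different components.
A G (11): skip — A and G already connected.
C H (13): add — endpoints in different components.
Edges rejected before the tree was complete: 3.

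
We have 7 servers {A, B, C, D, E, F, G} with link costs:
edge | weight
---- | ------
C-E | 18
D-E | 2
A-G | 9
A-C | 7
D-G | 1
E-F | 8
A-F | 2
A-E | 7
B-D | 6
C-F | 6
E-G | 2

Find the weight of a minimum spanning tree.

24

Prim's algorithm from F:
Step 1: frontier [A-F 2, C-F 6, E-F 8] → take A-F (2); add A.
Step 2: frontier [A-C 7, A-E 7, A-G 9, C-F 6, E-F 8] → take C-F (6); add C.
Step 3: frontier [A-E 7, A-G 9, C-E 18, E-F 8] → take A-E (7); add E.
Step 4: frontier [A-G 9, D-E 2, E-G 2] → take D-E (2); add D.
Step 5: frontier [A-G 9, D-G 1, B-D 6, E-G 2] → take D-G (1); add G.
Step 6: frontier [B-D 6] → take B-D (6); add B.
MST edges: A-F, C-F, A-E, D-E, D-G, B-D; total weight 2+6+7+2+1+6 = 24.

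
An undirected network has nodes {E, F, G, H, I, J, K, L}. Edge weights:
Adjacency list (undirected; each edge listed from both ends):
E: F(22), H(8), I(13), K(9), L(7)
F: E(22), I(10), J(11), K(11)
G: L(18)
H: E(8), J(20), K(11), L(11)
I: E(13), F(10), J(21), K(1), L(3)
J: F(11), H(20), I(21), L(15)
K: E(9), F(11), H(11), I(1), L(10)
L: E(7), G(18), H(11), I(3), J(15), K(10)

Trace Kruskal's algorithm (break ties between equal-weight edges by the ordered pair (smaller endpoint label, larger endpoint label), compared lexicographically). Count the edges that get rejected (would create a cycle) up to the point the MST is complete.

Kruskal's algorithm — process edges by increasing weight (ties by edge label):
I K (1): add — endpoints in different components.
I L (3): add — endpoints in different components.
E L (7): add — endpoints in different components.
E H (8): add — endpoints in different components.
E K (9): skip — E and K already connected.
F I (10): add — endpoints in different components.
K L (10): skip — K and L already connected.
F J (11): add — endpoints in different components.
F K (11): skip — F and K already connected.
H K (11): skip — H and K already connected.
H L (11): skip — H and L already connected.
E I (13): skip — E and I already connected.
J L (15): skip — J and L already connected.
G L (18): add — endpoints in different components.
Edges rejected before the tree was complete: 7.

7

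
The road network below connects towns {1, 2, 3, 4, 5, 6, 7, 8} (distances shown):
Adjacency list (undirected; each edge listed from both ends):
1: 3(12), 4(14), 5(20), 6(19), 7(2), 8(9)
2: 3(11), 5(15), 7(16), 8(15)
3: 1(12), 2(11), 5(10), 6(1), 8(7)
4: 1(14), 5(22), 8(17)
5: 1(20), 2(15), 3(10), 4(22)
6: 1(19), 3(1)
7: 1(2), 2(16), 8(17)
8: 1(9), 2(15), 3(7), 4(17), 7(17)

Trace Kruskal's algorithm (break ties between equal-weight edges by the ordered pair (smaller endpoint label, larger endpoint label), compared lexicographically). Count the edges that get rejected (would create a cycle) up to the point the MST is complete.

Kruskal: consider edges lightest-first.
3 6 (1): add — endpoints in different components.
1 7 (2): add — endpoints in different components.
3 8 (7): add — endpoints in different components.
1 8 (9): add — endpoints in different components.
3 5 (10): add — endpoints in different components.
2 3 (11): add — endpoints in different components.
1 3 (12): skip — 1 and 3 already connected.
1 4 (14): add — endpoints in different components.
Edges rejected before the tree was complete: 1.

1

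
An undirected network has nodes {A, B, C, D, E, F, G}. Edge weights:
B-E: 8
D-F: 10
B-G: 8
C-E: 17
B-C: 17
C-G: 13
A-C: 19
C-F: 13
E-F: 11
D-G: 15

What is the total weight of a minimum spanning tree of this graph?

69

Sort edges by weight, then run Kruskal:
B-E (8): add. Components now {A} {B,E} {C} {D} {F} {G}
B-G (8): add. Components now {A} {B,E,G} {C} {D} {F}
D-F (10): add. Components now {A} {B,E,G} {C} {D,F}
E-F (11): add. Components now {A} {B,D,E,F,G} {C}
C-F (13): add. Components now {A} {B,C,D,E,F,G}
C-G (13): skip — C and G already connected.
D-G (15): skip — D and G already connected.
B-C (17): skip — B and C already connected.
C-E (17): skip — C and E already connected.
A-C (19): add. Components now {A,B,C,D,E,F,G}
MST edges: B-E, B-G, D-F, E-F, C-F, A-C; total weight 8+8+10+11+13+19 = 69.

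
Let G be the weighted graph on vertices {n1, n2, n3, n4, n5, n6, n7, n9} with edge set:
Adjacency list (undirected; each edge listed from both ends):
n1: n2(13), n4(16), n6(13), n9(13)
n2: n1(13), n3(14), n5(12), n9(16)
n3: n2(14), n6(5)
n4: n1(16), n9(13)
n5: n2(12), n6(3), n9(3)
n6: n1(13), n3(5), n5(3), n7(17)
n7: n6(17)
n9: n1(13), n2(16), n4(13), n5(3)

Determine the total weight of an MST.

66

Prim's algorithm from n9:
Step 1: cheapest edge leaving the tree is n5 n9 (3); add n5.
Step 2: cheapest edge leaving the tree is n5 n6 (3); add n6.
Step 3: cheapest edge leaving the tree is n3 n6 (5); add n3.
Step 4: cheapest edge leaving the tree is n2 n5 (12); add n2.
Step 5: cheapest edge leaving the tree is n1 n2 (13); add n1.
Step 6: cheapest edge leaving the tree is n4 n9 (13); add n4.
Step 7: cheapest edge leaving the tree is n6 n7 (17); add n7.
MST edges: n5 n9, n5 n6, n3 n6, n2 n5, n1 n2, n4 n9, n6 n7; total weight 3+3+5+12+13+13+17 = 66.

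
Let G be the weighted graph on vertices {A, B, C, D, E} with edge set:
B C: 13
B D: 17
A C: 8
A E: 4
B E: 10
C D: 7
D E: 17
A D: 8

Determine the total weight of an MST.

29

Grow the tree from C using Prim:
Step 1: frontier [C D 7, A C 8, B C 13] → take C D (7); add D.
Step 2: frontier [A C 8, B C 13, A D 8, B D 17, D E 17] → take A C (8); add A.
Step 3: frontier [A E 4, B C 13, B D 17, D E 17] → take A E (4); add E.
Step 4: frontier [B C 13, B D 17, B E 10] → take B E (10); add B.
MST edges: C D, A C, A E, B E; total weight 7+8+4+10 = 29.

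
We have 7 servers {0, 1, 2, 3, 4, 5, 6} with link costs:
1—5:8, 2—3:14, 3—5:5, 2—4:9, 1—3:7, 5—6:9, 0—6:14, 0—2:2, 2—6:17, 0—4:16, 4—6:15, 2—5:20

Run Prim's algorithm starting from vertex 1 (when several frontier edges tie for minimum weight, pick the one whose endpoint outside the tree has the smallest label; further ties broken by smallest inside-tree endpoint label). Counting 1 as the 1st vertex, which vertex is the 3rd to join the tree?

5

Prim, starting at 1.
Step 1: frontier [1—3 7, 1—5 8] → take 1—3 (7); add 3.
Step 2: frontier [1—5 8, 3—5 5, 2—3 14] → take 3—5 (5); add 5.
Step 3: frontier [2—3 14, 5—6 9, 2—5 20] → take 5—6 (9); add 6.
Step 4: frontier [2—3 14, 2—5 20, 0—6 14, 4—6 15, 2—6 17] → take 0—6 (14); add 0.
Step 5: frontier [0—2 2, 0—4 16, 2—3 14, 2—5 20, 4—6 15, 2—6 17] → take 0—2 (2); add 2.
Step 6: frontier [0—4 16, 2—4 9, 4—6 15] → take 2—4 (9); add 4.
Vertex order: 1, 3, 5, 6, 0, 2, 4. The 3rd vertex is 5.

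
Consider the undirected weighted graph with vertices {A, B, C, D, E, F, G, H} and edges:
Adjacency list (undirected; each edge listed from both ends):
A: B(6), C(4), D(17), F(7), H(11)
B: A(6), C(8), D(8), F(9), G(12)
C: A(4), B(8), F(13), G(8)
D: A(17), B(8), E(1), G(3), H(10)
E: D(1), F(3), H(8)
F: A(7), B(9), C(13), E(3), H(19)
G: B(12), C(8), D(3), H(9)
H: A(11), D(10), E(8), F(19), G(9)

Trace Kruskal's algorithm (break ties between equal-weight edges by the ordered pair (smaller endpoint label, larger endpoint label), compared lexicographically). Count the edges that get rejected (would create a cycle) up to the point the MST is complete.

Kruskal: consider edges lightest-first.
D—E (1): add — endpoints in different components.
D—G (3): add — endpoints in different components.
E—F (3): add — endpoints in different components.
A—C (4): add — endpoints in different components.
A—B (6): add — endpoints in different components.
A—F (7): add — endpoints in different components.
B—C (8): skip — B and C already connected.
B—D (8): skip — B and D already connected.
C—G (8): skip — C and G already connected.
E—H (8): add — endpoints in different components.
Edges rejected before the tree was complete: 3.

3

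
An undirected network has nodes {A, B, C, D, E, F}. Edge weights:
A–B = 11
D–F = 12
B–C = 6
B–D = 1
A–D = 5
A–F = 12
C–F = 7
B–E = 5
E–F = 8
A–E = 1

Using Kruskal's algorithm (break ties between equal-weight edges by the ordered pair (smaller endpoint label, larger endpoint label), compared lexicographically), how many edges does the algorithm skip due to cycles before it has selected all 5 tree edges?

1

Kruskal's algorithm — process edges by increasing weight (ties by edge label):
A–E (1): add — endpoints in different components.
B–D (1): add — endpoints in different components.
A–D (5): add — endpoints in different components.
B–E (5): skip — B and E already connected.
B–C (6): add — endpoints in different components.
C–F (7): add — endpoints in different components.
Edges rejected before the tree was complete: 1.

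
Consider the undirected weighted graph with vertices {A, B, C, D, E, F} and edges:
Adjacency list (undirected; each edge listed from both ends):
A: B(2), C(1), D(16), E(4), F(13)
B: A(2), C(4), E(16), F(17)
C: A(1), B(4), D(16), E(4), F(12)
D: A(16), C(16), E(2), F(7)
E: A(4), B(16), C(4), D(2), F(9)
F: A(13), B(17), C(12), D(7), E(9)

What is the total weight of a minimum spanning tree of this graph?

16

Sort edges by weight, then run Kruskal:
A–C (1): add. Components now {A,C} {B} {D} {E} {F}
A–B (2): add. Components now {A,B,C} {D} {E} {F}
D–E (2): add. Components now {A,B,C} {D,E} {F}
A–E (4): add. Components now {A,B,C,D,E} {F}
B–C (4): skip — B and C already connected.
C–E (4): skip — C and E already connected.
D–F (7): add. Components now {A,B,C,D,E,F}
MST edges: A–C, A–B, D–E, A–E, D–F; total weight 1+2+2+4+7 = 16.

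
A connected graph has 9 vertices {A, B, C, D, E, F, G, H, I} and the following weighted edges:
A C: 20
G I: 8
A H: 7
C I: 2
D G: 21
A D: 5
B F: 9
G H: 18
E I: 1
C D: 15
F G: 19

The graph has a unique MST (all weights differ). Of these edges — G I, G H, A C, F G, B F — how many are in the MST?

Kruskal's algorithm — process edges by increasing weight (ties by edge label):
E I (1): add — endpoints in different components.
C I (2): add — endpoints in different components.
A D (5): add — endpoints in different components.
A H (7): add — endpoints in different components.
G I (8): add — endpoints in different components.
B F (9): add — endpoints in different components.
C D (15): add — endpoints in different components.
G H (18): skip — G and H already connected.
F G (19): add — endpoints in different components.
MST edge set: {E I, C I, A D, A H, G I, B F, C D, F G}.
Of the listed edges, {G I, F G, B F} are in the MST → 3.

3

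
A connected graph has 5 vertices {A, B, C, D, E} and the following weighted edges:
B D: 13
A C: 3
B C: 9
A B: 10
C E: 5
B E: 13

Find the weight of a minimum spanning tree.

Prim, starting at A.
Step 1: cheapest edge leaving the tree is A C (3); add C.
Step 2: cheapest edge leaving the tree is C E (5); add E.
Step 3: cheapest edge leaving the tree is B C (9); add B.
Step 4: cheapest edge leaving the tree is B D (13); add D.
MST edges: A C, C E, B C, B D; total weight 3+5+9+13 = 30.

30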